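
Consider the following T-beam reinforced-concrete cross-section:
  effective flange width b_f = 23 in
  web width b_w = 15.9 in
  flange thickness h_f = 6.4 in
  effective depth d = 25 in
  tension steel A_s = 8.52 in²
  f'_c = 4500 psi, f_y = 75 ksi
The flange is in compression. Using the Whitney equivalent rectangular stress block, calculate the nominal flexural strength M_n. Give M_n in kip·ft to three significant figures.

M_n ≈ 1140 kip·ft

Tension: T = A_s f_y = 8.52 × 75 = 639 kips.
Try a within the flange: a = T/(0.85 f'_c b_f) = 639/(0.85 × 4.5 × 23) = 7.263 in.
a = 7.263 > h_f = 6.4 in: the block extends into the web. Split into flange-overhang and web parts.
C_f = 0.85 f'_c (b_f − b_w) h_f = 0.85 × 4.5 × (23 − 15.9) × 6.4 = 173.8 kips.
Remaining web compression depth: a_w = (T − C_f)/(0.85 f'_c b_w) = (639 − 173.8)/(0.85 × 4.5 × 15.9) = 7.649 in.
M_n = C_f(d − h_f/2) + (T − C_f)(d − a_w/2) = 173.8 × (25 − 3.2) + 465.2 × (25 − 3.8245) = 3788.8 + 9850.8 = 13639.6 kip·in.
M_n = 13639.6/12 = 1136.63 kip·ft.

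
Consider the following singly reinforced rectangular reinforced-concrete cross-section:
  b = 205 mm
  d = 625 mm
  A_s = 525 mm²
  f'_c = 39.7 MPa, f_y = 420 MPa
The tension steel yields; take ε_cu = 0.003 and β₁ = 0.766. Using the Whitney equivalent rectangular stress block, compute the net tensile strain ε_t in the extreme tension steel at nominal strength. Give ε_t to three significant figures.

a = A_s f_y/(0.85 f'_c b) = 31.87 mm.
β₁ = 0.766, so c = a/β₁ = 31.87/0.766 = 41.61 mm.
From the linear strain diagram with ε_cu = 0.003: ε_t = 0.003 (d − c)/c = 0.003 × (625 − 41.61)/41.61 = 0.0421.
Since ε_t ≥ 0.005, the section is tension-controlled.

ε_t ≈ 0.0421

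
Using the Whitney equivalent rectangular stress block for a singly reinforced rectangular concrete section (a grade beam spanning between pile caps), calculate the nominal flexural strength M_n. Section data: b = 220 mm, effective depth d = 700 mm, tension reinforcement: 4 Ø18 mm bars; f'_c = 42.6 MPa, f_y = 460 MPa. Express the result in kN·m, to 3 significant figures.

M_n ≈ 313 kN·m

A_s = 4 × 254 = 1016 mm².
T = A_s f_y = 1016 × 460 = 467360 N = 467.36 kN.
From C = T: a = T/(0.85 f'_c b) = 467360/(0.85 × 42.6 × 220) = 58.67 mm.
M_n = T(d − a/2) = 467.36 kN × (700 − 29.335) mm = 313.44 kN·m.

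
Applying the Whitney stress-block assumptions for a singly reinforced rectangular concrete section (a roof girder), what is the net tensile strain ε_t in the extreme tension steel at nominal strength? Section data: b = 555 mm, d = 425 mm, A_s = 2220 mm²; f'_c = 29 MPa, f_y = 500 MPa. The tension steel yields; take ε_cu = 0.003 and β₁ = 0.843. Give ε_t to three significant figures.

a = A_s f_y/(0.85 f'_c b) = 81.14 mm.
β₁ = 0.843, so c = a/β₁ = 81.14/0.843 = 96.25 mm.
From the linear strain diagram with ε_cu = 0.003: ε_t = 0.003 (d − c)/c = 0.003 × (425 − 96.25)/96.25 = 0.0102.
Since ε_t ≥ 0.005, the section is tension-controlled.

ε_t ≈ 0.0102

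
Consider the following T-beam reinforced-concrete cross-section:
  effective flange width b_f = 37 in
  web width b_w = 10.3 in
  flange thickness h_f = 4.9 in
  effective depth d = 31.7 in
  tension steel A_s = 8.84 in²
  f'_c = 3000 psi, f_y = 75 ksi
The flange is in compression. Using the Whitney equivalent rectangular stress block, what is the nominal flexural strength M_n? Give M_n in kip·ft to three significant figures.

M_n ≈ 1510 kip·ft

Tension: T = A_s f_y = 8.84 × 75 = 663 kips.
Try a within the flange: a = T/(0.85 f'_c b_f) = 663/(0.85 × 3 × 37) = 7.027 in.
a = 7.027 > h_f = 4.9 in: the block extends into the web. Split into flange-overhang and web parts.
C_f = 0.85 f'_c (b_f − b_w) h_f = 0.85 × 3 × (37 − 10.3) × 4.9 = 333.6 kips.
Remaining web compression depth: a_w = (T − C_f)/(0.85 f'_c b_w) = (663 − 333.6)/(0.85 × 3 × 10.3) = 12.541 in.
M_n = C_f(d − h_f/2) + (T − C_f)(d − a_w/2) = 333.6 × (31.7 − 2.45) + 329.4 × (31.7 − 6.2705) = 9757.8 + 8376.5 = 18134.3 kip·in.
M_n = 18134.3/12 = 1511.19 kip·ft.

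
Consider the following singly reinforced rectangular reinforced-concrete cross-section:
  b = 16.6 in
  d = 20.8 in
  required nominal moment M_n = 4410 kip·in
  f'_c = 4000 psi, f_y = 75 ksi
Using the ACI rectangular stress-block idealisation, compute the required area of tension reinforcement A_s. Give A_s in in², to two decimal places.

A_s ≈ 3.14 in²

From M_n = 0.85 f'_c a b (d − a/2):
a = d − √(d² − 2M_n/(0.85 f'_c b)) = 20.8 − √(20.8² − 2 × 4410/(0.85 × 4 × 16.6)) = 4.176 in.
A_s = 0.85 f'_c a b / f_y = 0.85 × 4 × 4.176 × 16.6 / 75 = 3.143 in².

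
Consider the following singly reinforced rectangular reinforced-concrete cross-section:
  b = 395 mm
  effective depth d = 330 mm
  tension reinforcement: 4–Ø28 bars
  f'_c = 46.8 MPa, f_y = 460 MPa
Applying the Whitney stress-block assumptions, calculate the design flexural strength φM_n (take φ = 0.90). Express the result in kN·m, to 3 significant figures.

A_s = 4 × 616 = 2464 mm².
T = A_s f_y = 2464 × 460 = 1133440 N = 1133.44 kN.
From C = T: a = T/(0.85 f'_c b) = 1133440/(0.85 × 46.8 × 395) = 72.13 mm.
M_n = T(d − a/2) = 1133.44 kN × (330 − 36.065) mm = 333.16 kN·m.
φM_n = 0.90 × 333.16 = 299.84 kN·m.

φM_n ≈ 300 kN·m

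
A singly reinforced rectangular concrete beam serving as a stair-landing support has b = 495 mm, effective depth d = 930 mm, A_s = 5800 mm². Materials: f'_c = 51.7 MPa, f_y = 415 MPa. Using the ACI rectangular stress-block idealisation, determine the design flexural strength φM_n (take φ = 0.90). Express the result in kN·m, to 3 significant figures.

φM_n ≈ 1890 kN·m

T = A_s f_y = 5800 × 415 = 2407000 N = 2407 kN.
From C = T: a = T/(0.85 f'_c b) = 2407000/(0.85 × 51.7 × 495) = 110.65 mm.
M_n = T(d − a/2) = 2407 kN × (930 − 55.325) mm = 2105.34 kN·m.
φM_n = 0.90 × 2105.34 = 1894.81 kN·m.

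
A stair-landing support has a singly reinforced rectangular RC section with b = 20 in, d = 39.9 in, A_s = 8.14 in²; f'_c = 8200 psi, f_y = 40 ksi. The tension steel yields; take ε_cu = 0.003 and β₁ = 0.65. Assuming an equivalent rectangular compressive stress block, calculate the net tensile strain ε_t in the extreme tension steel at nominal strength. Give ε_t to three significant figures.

a = A_s f_y/(0.85 f'_c b) = 2.336 in.
β₁ = 0.65, so c = a/β₁ = 2.336/0.65 = 3.594 in.
From the linear strain diagram with ε_cu = 0.003: ε_t = 0.003 (d − c)/c = 0.003 × (39.9 − 3.594)/3.594 = 0.0303.
Since ε_t ≥ 0.005, the section is tension-controlled.

ε_t ≈ 0.0303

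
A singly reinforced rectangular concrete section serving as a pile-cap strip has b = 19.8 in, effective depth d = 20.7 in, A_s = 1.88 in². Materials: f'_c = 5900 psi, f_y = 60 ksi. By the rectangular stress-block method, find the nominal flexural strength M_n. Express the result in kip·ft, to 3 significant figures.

M_n ≈ 189 kip·ft

T = A_s f_y = 1.88 × 60 = 112.8 kips.
a = T/(0.85 f'_c b) = 112.8/(0.85 × 5.9 × 19.8) = 1.136 in.
M_n = T(d − a/2) = 112.8 × (20.7 − 0.568) = 2270.9 kip·in = 2270.9/12 = 189.24 kip·ft.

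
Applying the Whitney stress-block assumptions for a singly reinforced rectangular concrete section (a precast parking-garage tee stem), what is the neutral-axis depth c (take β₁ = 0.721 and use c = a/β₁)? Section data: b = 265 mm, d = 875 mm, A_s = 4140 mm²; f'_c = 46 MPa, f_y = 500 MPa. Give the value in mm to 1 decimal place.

T = A_s f_y = 4140 × 500 = 2070000 N = 2070 kN.
Setting C = 0.85 f'_c a b equal to T: a = 2070000/(0.85 × 46 × 265) = 199.778 mm.
With β₁ = 0.721, c = a/β₁ = 199.778/0.721 = 277.1 mm.

c ≈ 277.1 mm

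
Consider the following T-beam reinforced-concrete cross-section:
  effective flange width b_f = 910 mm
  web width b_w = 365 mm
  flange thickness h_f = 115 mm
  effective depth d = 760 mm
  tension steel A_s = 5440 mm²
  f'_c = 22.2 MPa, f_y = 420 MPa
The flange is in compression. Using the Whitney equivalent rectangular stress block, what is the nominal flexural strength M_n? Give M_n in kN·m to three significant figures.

M_n ≈ 1580 kN·m

Tension: T = A_s f_y = 5440 × 420 = 2284800 N.
Try a within the flange: a = T/(0.85 f'_c b_f) = 2284800/(0.85 × 22.2 × 910) = 133.06 mm.
a = 133.06 > h_f = 115 mm: the block extends into the web. Split into flange-overhang and web parts.
C_f = 0.85 f'_c (b_f − b_w) h_f = 0.85 × 22.2 × (910 − 365) × 115 = 1182677 N.
Remaining web compression depth: a_w = (T − C_f)/(0.85 f'_c b_w) = (2284800 − 1182677)/(0.85 × 22.2 × 365) = 160.02 mm.
M_n = C_f(d − h_f/2) + (T − C_f)(d − a_w/2) = 1182677 × (760 − 57.5) + 1102123 × (760 − 80.01) = 830.83 + 749.43 = 1580.26 × 10⁶ N·mm.
M_n = 1580.26 kN·m.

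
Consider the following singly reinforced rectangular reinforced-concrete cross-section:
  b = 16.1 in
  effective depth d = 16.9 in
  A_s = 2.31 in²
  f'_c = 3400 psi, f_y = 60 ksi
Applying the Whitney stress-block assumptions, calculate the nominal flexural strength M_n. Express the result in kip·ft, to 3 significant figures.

T = A_s f_y = 2.31 × 60 = 138.6 kips.
a = T/(0.85 f'_c b) = 138.6/(0.85 × 3.4 × 16.1) = 2.979 in.
M_n = T(d − a/2) = 138.6 × (16.9 − 1.4895) = 2135.9 kip·in = 2135.9/12 = 177.99 kip·ft.

M_n ≈ 178 kip·ft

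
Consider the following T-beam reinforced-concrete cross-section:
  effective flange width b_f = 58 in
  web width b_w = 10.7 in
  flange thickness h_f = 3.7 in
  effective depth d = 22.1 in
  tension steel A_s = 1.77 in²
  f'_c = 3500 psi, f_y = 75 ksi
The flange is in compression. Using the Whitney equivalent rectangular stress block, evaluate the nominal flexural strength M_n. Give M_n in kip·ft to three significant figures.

Tension: T = A_s f_y = 1.77 × 75 = 132.75 kips.
Try a within the flange: a = T/(0.85 f'_c b_f) = 132.75/(0.85 × 3.5 × 58) = 0.769 in.
Since a = 0.769 ≤ h_f = 3.7 in, the stress block lies entirely in the flange; analyse as a rectangular beam of width b_f.
M_n = T(d − a/2) = 132.75 × (22.1 − 0.3845) = 2882.7 kip·in.
M_n = 2882.7/12 = 240.23 kip·ft.

M_n ≈ 240 kip·ft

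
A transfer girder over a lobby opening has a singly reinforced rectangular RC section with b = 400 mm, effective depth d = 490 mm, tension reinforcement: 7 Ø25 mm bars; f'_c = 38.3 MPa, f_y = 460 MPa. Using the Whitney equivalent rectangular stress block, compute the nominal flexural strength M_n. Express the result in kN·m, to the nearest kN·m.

A_s = 7 × 491 = 3437 mm².
T = A_s f_y = 3437 × 460 = 1581020 N = 1581.02 kN.
From C = T: a = T/(0.85 f'_c b) = 1581020/(0.85 × 38.3 × 400) = 121.41 mm.
M_n = T(d − a/2) = 1581.02 kN × (490 − 60.705) mm = 678.72 kN·m.

M_n ≈ 679 kN·m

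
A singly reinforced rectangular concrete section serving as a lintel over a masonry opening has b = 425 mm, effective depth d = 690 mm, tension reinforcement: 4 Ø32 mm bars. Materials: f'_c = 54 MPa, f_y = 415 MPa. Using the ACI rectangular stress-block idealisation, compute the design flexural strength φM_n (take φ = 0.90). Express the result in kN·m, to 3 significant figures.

φM_n ≈ 788 kN·m

A_s = 4 × 804 = 3216 mm².
T = A_s f_y = 3216 × 415 = 1334640 N = 1334.64 kN.
From C = T: a = T/(0.85 f'_c b) = 1334640/(0.85 × 54 × 425) = 68.42 mm.
M_n = T(d − a/2) = 1334.64 kN × (690 − 34.21) mm = 875.24 kN·m.
φM_n = 0.90 × 875.24 = 787.72 kN·m.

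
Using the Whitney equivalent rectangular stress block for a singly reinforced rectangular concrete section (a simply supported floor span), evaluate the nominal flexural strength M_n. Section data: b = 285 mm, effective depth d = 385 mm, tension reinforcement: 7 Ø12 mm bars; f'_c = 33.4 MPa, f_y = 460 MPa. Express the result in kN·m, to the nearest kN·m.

A_s = 7 × 113 = 791 mm².
T = A_s f_y = 791 × 460 = 363860 N = 363.86 kN.
From C = T: a = T/(0.85 f'_c b) = 363860/(0.85 × 33.4 × 285) = 44.97 mm.
M_n = T(d − a/2) = 363.86 kN × (385 − 22.485) mm = 131.90 kN·m.

M_n ≈ 132 kN·m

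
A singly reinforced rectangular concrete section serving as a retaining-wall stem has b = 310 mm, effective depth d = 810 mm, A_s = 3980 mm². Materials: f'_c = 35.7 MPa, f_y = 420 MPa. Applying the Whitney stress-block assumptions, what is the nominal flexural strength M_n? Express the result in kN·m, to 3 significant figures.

T = A_s f_y = 3980 × 420 = 1671600 N = 1671.6 kN.
From C = T: a = T/(0.85 f'_c b) = 1671600/(0.85 × 35.7 × 310) = 177.70 mm.
M_n = T(d − a/2) = 1671.6 kN × (810 − 88.85) mm = 1205.47 kN·m.

M_n ≈ 1210 kN·m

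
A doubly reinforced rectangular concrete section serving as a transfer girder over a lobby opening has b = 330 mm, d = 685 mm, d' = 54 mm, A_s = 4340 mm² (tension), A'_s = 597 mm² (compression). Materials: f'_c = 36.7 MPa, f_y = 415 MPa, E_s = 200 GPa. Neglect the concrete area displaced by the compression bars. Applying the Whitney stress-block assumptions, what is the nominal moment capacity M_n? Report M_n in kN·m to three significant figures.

M_n ≈ 1100 kN·m

Assume both tension and compression steel yield.
Net tension couple steel: A_s − A'_s = 3743 mm².
a = (A_s − A'_s) f_y / (0.85 f'_c b) = 1553345/(0.85 × 36.7 × 330) = 150.89 mm.
c = a/β₁ = 150.89/0.788 = 191.48 mm; ε'_s = 0.003(c − d')/c = 0.0022 ≥ f_y/E_s = 0.0021, so compression steel does yield.
M_n = (A_s − A'_s) f_y (d − a/2) + A'_s f_y (d − d') = [1553345 × (685 − 75.445) + 247755 × (685 − 54)] × 10⁻⁶ = 946.85 + 156.33 = 1103.18 kN·m.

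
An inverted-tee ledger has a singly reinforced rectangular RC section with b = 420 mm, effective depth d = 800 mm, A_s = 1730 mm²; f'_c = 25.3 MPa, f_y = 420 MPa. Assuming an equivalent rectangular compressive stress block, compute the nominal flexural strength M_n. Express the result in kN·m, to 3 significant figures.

T = A_s f_y = 1730 × 420 = 726600 N = 726.6 kN.
From C = T: a = T/(0.85 f'_c b) = 726600/(0.85 × 25.3 × 420) = 80.45 mm.
M_n = T(d − a/2) = 726.6 kN × (800 − 40.225) mm = 552.05 kN·m.

M_n ≈ 552 kN·m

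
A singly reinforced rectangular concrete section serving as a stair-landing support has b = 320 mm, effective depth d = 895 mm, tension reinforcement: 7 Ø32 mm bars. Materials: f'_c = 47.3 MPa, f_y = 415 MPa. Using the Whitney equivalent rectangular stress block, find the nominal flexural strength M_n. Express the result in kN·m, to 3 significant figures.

M_n ≈ 1880 kN·m

A_s = 7 × 804 = 5628 mm².
T = A_s f_y = 5628 × 415 = 2335620 N = 2335.62 kN.
From C = T: a = T/(0.85 f'_c b) = 2335620/(0.85 × 47.3 × 320) = 181.54 mm.
M_n = T(d − a/2) = 2335.62 kN × (895 − 90.77) mm = 1878.38 kN·m.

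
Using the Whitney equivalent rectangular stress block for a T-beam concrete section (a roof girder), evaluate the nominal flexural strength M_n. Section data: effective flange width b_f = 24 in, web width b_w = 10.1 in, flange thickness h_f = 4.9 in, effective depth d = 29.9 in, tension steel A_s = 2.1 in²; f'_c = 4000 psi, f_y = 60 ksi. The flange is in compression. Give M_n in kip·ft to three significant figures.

Tension: T = A_s f_y = 2.1 × 60 = 126 kips.
Try a within the flange: a = T/(0.85 f'_c b_f) = 126/(0.85 × 4 × 24) = 1.544 in.
Since a = 1.544 ≤ h_f = 4.9 in, the stress block lies entirely in the flange; analyse as a rectangular beam of width b_f.
M_n = T(d − a/2) = 126 × (29.9 − 0.772) = 3670.1 kip·in.
M_n = 3670.1/12 = 305.84 kip·ft.

M_n ≈ 306 kip·ft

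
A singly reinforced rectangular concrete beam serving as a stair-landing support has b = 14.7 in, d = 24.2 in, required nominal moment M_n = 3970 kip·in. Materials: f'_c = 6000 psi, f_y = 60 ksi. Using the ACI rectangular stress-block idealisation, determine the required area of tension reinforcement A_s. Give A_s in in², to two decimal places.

From M_n = 0.85 f'_c a b (d − a/2):
a = d − √(d² − 2M_n/(0.85 f'_c b)) = 24.2 − √(24.2² − 2 × 3970/(0.85 × 6 × 14.7)) = 2.297 in.
A_s = 0.85 f'_c a b / f_y = 0.85 × 6 × 2.297 × 14.7 / 60 = 2.870 in².

A_s ≈ 2.87 in²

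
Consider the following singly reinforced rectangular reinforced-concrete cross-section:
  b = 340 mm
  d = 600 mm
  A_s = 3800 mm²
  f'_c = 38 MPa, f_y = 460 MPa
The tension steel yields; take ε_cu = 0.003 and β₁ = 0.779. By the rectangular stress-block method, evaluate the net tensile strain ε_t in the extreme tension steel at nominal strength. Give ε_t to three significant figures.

ε_t ≈ 0.00581

a = A_s f_y/(0.85 f'_c b) = 159.17 mm.
β₁ = 0.779, so c = a/β₁ = 159.17/0.779 = 204.33 mm.
From the linear strain diagram with ε_cu = 0.003: ε_t = 0.003 (d − c)/c = 0.003 × (600 − 204.33)/204.33 = 0.00581.
Since ε_t ≥ 0.005, the section is tension-controlled.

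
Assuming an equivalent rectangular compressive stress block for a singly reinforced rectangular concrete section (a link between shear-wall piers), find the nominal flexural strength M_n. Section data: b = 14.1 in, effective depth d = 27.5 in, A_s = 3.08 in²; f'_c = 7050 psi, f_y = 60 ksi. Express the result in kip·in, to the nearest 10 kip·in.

T = A_s f_y = 3.08 × 60 = 184.8 kips.
a = T/(0.85 f'_c b) = 184.8/(0.85 × 7.05 × 14.1) = 2.187 in.
M_n = T(d − a/2) = 184.8 × (27.5 − 1.0935) = 4879.9 kip·in.

M_n ≈ 4880 kip·in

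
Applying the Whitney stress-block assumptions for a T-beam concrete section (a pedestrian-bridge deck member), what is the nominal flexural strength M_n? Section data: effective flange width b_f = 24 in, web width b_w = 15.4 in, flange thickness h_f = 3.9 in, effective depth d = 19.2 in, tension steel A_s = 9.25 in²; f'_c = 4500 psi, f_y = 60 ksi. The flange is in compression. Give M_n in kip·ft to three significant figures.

Tension: T = A_s f_y = 9.25 × 60 = 555 kips.
Try a within the flange: a = T/(0.85 f'_c b_f) = 555/(0.85 × 4.5 × 24) = 6.046 in.
a = 6.046 > h_f = 3.9 in: the block extends into the web. Split into flange-overhang and web parts.
C_f = 0.85 f'_c (b_f − b_w) h_f = 0.85 × 4.5 × (24 − 15.4) × 3.9 = 128.3 kips.
Remaining web compression depth: a_w = (T − C_f)/(0.85 f'_c b_w) = (555 − 128.3)/(0.85 × 4.5 × 15.4) = 7.244 in.
M_n = C_f(d − h_f/2) + (T − C_f)(d − a_w/2) = 128.3 × (19.2 − 1.95) + 426.7 × (19.2 − 3.622) = 2213.2 + 6647.1 = 8860.3 kip·in.
M_n = 8860.3/12 = 738.36 kip·ft.

M_n ≈ 738 kip·ft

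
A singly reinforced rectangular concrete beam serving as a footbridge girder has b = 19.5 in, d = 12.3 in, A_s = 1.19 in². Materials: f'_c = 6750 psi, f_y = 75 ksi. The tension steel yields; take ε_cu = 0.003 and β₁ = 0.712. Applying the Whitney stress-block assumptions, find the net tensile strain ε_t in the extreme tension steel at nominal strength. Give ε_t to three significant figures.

ε_t ≈ 0.0299

a = A_s f_y/(0.85 f'_c b) = 0.798 in.
β₁ = 0.712, so c = a/β₁ = 0.798/0.712 = 1.121 in.
From the linear strain diagram with ε_cu = 0.003: ε_t = 0.003 (d − c)/c = 0.003 × (12.3 − 1.121)/1.121 = 0.0299.
Since ε_t ≥ 0.005, the section is tension-controlled.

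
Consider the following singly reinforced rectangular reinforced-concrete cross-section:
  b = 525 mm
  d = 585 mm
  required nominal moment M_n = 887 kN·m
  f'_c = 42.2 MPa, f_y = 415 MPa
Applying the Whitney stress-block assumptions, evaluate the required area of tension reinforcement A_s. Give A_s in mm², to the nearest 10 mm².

A_s ≈ 3950 mm²

With M_n = 0.85 f'_c a b (d − a/2), solve the quadratic for a:
a = d − √(d² − 2M_n/(0.85 f'_c b)) = 585 − √(585² − 2 × 887×10⁶/(0.85 × 42.2 × 525)) = 86.98 mm.
A_s = 0.85 f'_c a b / f_y = 0.85 × 42.2 × 86.98 × 525 / 415 = 3947.0 mm².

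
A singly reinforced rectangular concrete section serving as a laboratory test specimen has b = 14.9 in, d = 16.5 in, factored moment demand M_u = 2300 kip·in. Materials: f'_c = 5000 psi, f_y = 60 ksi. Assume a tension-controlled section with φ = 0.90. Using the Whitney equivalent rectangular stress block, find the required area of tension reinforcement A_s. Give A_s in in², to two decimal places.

A_s ≈ 2.81 in²

M_n = M_u/φ = 2300/0.90 = 2555.56 kip·in.
From M_n = 0.85 f'_c a b (d − a/2):
a = d − √(d² − 2M_n/(0.85 f'_c b)) = 16.5 − √(16.5² − 2 × 2555.56/(0.85 × 5 × 14.9)) = 2.660 in.
A_s = 0.85 f'_c a b / f_y = 0.85 × 5 × 2.660 × 14.9 / 60 = 2.807 in².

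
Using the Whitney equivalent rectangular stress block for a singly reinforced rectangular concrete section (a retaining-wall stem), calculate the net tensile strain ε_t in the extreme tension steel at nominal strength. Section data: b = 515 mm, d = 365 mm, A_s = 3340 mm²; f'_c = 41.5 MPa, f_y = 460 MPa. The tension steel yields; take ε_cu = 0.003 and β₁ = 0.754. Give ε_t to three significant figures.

ε_t ≈ 0.00676

a = A_s f_y/(0.85 f'_c b) = 84.57 mm.
β₁ = 0.754, so c = a/β₁ = 84.57/0.754 = 112.16 mm.
From the linear strain diagram with ε_cu = 0.003: ε_t = 0.003 (d − c)/c = 0.003 × (365 − 112.16)/112.16 = 0.00676.
Since ε_t ≥ 0.005, the section is tension-controlled.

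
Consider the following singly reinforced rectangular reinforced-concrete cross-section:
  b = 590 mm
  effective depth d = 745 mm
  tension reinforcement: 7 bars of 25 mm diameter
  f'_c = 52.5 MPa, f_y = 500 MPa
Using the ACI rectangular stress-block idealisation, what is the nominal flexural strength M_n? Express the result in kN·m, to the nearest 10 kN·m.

M_n ≈ 1220 kN·m

A_s = 7 × 491 = 3437 mm².
T = A_s f_y = 3437 × 500 = 1718500 N = 1718.5 kN.
From C = T: a = T/(0.85 f'_c b) = 1718500/(0.85 × 52.5 × 590) = 65.27 mm.
M_n = T(d − a/2) = 1718.5 kN × (745 − 32.635) mm = 1224.20 kN·m.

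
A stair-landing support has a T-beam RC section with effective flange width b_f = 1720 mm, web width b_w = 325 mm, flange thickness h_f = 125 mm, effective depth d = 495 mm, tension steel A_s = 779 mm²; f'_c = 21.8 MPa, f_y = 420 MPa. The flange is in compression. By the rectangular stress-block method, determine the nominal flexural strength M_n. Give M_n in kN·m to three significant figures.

Tension: T = A_s f_y = 779 × 420 = 327180 N.
Try a within the flange: a = T/(0.85 f'_c b_f) = 327180/(0.85 × 21.8 × 1720) = 10.27 mm.
Since a = 10.27 ≤ h_f = 125 mm, the stress block lies entirely in the flange; analyse as a rectangular beam of width b_f.
M_n = T(d − a/2) = 327180 × (495 − 5.135) = 160.27 × 10⁶ N·mm.
M_n = 160.27 kN·m.

M_n ≈ 160 kN·m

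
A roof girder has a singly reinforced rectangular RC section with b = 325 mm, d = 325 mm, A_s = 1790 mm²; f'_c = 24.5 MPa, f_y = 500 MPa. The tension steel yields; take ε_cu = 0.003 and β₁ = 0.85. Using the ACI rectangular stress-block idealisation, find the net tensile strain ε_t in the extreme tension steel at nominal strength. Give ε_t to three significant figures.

ε_t ≈ 0.00327

a = A_s f_y/(0.85 f'_c b) = 132.24 mm.
β₁ = 0.85, so c = a/β₁ = 132.24/0.85 = 155.58 mm.
From the linear strain diagram with ε_cu = 0.003: ε_t = 0.003 (d − c)/c = 0.003 × (325 − 155.58)/155.58 = 0.00327.
ε_t < 0.004 — the section is over-reinforced for flexure under ACI limits.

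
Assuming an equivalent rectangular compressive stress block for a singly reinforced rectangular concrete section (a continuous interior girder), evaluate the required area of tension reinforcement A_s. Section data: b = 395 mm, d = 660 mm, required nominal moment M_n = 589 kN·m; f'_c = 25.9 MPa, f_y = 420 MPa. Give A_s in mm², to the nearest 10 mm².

With M_n = 0.85 f'_c a b (d − a/2), solve the quadratic for a:
a = d − √(d² − 2M_n/(0.85 f'_c b)) = 660 − √(660² − 2 × 589×10⁶/(0.85 × 25.9 × 395)) = 112.15 mm.
A_s = 0.85 f'_c a b / f_y = 0.85 × 25.9 × 112.15 × 395 / 420 = 2322.0 mm².

A_s ≈ 2320 mm²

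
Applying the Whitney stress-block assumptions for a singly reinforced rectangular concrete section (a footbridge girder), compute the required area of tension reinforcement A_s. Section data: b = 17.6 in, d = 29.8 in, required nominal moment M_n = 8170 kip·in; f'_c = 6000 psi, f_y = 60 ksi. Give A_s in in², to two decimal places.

From M_n = 0.85 f'_c a b (d − a/2):
a = d − √(d² − 2M_n/(0.85 f'_c b)) = 29.8 − √(29.8² − 2 × 8170/(0.85 × 6 × 17.6)) = 3.229 in.
A_s = 0.85 f'_c a b / f_y = 0.85 × 6 × 3.229 × 17.6 / 60 = 4.831 in².

A_s ≈ 4.83 in²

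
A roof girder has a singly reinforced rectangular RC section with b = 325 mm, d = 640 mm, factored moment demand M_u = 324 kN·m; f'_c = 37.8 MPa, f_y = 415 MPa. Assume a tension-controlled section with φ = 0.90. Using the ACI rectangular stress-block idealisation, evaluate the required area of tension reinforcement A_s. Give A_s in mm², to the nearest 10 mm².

A_s ≈ 1420 mm²

M_n = M_u/φ = 324/0.90 = 360 kN·m.
With M_n = 0.85 f'_c a b (d − a/2), solve the quadratic for a:
a = d − √(d² − 2M_n/(0.85 f'_c b)) = 640 − √(640² − 2 × 360×10⁶/(0.85 × 37.8 × 325)) = 56.35 mm.
A_s = 0.85 f'_c a b / f_y = 0.85 × 37.8 × 56.35 × 325 / 415 = 1417.9 mm².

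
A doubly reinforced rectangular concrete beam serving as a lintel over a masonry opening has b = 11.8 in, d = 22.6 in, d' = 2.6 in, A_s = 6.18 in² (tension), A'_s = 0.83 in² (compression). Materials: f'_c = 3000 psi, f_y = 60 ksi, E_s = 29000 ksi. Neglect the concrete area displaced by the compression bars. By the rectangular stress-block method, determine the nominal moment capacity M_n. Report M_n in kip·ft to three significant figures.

M_n ≈ 545 kip·ft

Assume both steels yield.
a = (A_s − A'_s) f_y/(0.85 f'_c b) = (6.18 − 0.83) × 60/(0.85 × 3 × 11.8) = 10.668 in.
c = a/β₁ = 10.668/0.85 = 12.551 in; ε'_s = 0.003(c − d')/c = 0.0024 ≥ ε_y = 0.0021, so the compression steel yields.
M_n = (A_s − A'_s) f_y (d − a/2) + A'_s f_y (d − d') = 321 × (22.6 − 5.334) + 49.8 × (22.6 − 2.6) = 5542.4 + 996.0 = 6538.4 kip·in = 6538.4/12 = 544.87 kip·ft.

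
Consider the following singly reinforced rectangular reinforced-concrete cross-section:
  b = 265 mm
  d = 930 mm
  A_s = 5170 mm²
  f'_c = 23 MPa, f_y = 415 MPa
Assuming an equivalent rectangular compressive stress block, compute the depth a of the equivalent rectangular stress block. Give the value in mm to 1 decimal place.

T = A_s f_y = 5170 × 415 = 2145550 N = 2145.55 kN.
Setting C = 0.85 f'_c a b equal to T: a = 2145550/(0.85 × 23 × 265) = 414.1 mm.

a ≈ 414.1 mm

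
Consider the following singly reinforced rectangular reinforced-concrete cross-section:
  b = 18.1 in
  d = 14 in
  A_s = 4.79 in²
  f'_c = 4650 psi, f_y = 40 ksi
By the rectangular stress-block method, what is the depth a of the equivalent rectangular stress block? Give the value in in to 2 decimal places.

T = A_s f_y = 4.79 × 40 = 191.6 kips.
a = T/(0.85 f'_c b) = 191.6/(0.85 × 4.65 × 18.1) = 2.68 in.

a ≈ 2.68 in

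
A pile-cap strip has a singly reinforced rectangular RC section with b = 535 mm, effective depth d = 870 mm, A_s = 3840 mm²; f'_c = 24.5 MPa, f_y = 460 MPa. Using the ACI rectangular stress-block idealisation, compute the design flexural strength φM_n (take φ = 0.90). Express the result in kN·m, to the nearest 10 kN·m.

φM_n ≈ 1260 kN·m

T = A_s f_y = 3840 × 460 = 1766400 N = 1766.4 kN.
From C = T: a = T/(0.85 f'_c b) = 1766400/(0.85 × 24.5 × 535) = 158.54 mm.
M_n = T(d − a/2) = 1766.4 kN × (870 − 79.27) mm = 1396.75 kN·m.
φM_n = 0.90 × 1396.75 = 1257.08 kN·m.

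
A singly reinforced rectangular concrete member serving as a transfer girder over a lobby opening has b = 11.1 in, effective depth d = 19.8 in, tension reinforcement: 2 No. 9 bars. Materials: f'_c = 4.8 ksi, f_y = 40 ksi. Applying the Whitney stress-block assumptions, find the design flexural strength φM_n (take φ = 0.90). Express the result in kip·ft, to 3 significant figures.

φM_n ≈ 114 kip·ft

A_s = 2 × 1 = 2 in².
T = A_s f_y = 2 × 40 = 80 kips.
a = T/(0.85 f'_c b) = 80/(0.85 × 4.8 × 11.1) = 1.766 in.
M_n = T(d − a/2) = 80 × (19.8 − 0.883) = 1513.4 kip·in = 1513.4/12 = 126.12 kip·ft.
φM_n = 0.90 × 126.12 = 113.51 kip·ft.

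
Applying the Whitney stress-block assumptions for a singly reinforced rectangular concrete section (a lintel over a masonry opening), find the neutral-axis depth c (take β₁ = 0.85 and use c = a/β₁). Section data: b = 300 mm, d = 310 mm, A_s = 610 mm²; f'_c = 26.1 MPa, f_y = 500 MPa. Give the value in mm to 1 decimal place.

c ≈ 53.9 mm

T = A_s f_y = 610 × 500 = 305000 N = 305 kN.
Setting C = 0.85 f'_c a b equal to T: a = 305000/(0.85 × 26.1 × 300) = 45.827 mm.
With β₁ = 0.85, c = a/β₁ = 45.827/0.85 = 53.9 mm.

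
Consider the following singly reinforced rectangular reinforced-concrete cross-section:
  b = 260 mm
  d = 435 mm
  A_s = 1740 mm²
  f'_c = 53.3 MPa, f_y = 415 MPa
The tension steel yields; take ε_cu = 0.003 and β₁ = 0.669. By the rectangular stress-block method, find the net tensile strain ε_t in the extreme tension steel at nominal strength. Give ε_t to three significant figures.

a = A_s f_y/(0.85 f'_c b) = 61.30 mm.
β₁ = 0.669, so c = a/β₁ = 61.30/0.669 = 91.63 mm.
From the linear strain diagram with ε_cu = 0.003: ε_t = 0.003 (d − c)/c = 0.003 × (435 − 91.63)/91.63 = 0.0112.
Since ε_t ≥ 0.005, the section is tension-controlled.

ε_t ≈ 0.0112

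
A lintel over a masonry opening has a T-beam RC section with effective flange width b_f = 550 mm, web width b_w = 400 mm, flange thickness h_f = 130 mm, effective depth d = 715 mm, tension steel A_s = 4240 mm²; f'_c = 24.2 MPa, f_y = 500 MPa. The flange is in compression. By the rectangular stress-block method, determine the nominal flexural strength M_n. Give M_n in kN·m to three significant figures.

Tension: T = A_s f_y = 4240 × 500 = 2120000 N.
Try a within the flange: a = T/(0.85 f'_c b_f) = 2120000/(0.85 × 24.2 × 550) = 187.39 mm.
a = 187.39 > h_f = 130 mm: the block extends into the web. Split into flange-overhang and web parts.
C_f = 0.85 f'_c (b_f − b_w) h_f = 0.85 × 24.2 × (550 − 400) × 130 = 401115 N.
Remaining web compression depth: a_w = (T − C_f)/(0.85 f'_c b_w) = (2120000 − 401115)/(0.85 × 24.2 × 400) = 208.91 mm.
M_n = C_f(d − h_f/2) + (T − C_f)(d − a_w/2) = 401115 × (715 − 65) + 1718885 × (715 − 104.455) = 260.72 + 1049.46 = 1310.18 × 10⁶ N·mm.
M_n = 1310.18 kN·m.

M_n ≈ 1310 kN·m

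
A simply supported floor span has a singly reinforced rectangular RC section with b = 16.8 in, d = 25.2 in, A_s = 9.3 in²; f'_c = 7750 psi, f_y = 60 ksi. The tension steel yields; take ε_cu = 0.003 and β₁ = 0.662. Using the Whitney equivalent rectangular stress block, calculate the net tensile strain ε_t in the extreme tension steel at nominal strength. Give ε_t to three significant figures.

a = A_s f_y/(0.85 f'_c b) = 5.042 in.
β₁ = 0.662, so c = a/β₁ = 5.042/0.662 = 7.616 in.
From the linear strain diagram with ε_cu = 0.003: ε_t = 0.003 (d − c)/c = 0.003 × (25.2 − 7.616)/7.616 = 0.00693.
Since ε_t ≥ 0.005, the section is tension-controlled.

ε_t ≈ 0.00693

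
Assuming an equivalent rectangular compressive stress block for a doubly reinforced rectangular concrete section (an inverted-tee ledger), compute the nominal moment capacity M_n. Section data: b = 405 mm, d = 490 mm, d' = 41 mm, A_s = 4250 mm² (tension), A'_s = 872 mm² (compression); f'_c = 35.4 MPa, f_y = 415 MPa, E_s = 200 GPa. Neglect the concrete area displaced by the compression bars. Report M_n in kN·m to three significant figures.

M_n ≈ 769 kN·m

Assume both tension and compression steel yield.
Net tension couple steel: A_s − A'_s = 3378 mm².
a = (A_s − A'_s) f_y / (0.85 f'_c b) = 1401870/(0.85 × 35.4 × 405) = 115.04 mm.
c = a/β₁ = 115.04/0.797 = 144.34 mm; ε'_s = 0.003(c − d')/c = 0.0021 ≥ f_y/E_s = 0.0021, so compression steel does yield.
M_n = (A_s − A'_s) f_y (d − a/2) + A'_s f_y (d − d') = [1401870 × (490 − 57.52) + 361880 × (490 − 41)] × 10⁻⁶ = 606.28 + 162.48 = 768.76 kN·m.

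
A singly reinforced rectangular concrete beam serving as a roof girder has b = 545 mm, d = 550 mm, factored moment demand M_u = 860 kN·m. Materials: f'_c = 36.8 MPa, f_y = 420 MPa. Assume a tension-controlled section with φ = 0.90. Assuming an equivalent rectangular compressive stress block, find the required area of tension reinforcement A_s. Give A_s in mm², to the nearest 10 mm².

M_n = M_u/φ = 860/0.90 = 955.556 kN·m.
With M_n = 0.85 f'_c a b (d − a/2), solve the quadratic for a:
a = d − √(d² − 2M_n/(0.85 f'_c b)) = 550 − √(550² − 2 × 955.556×10⁶/(0.85 × 36.8 × 545)) = 113.66 mm.
A_s = 0.85 f'_c a b / f_y = 0.85 × 36.8 × 113.66 × 545 / 420 = 4613.4 mm².

A_s ≈ 4610 mm²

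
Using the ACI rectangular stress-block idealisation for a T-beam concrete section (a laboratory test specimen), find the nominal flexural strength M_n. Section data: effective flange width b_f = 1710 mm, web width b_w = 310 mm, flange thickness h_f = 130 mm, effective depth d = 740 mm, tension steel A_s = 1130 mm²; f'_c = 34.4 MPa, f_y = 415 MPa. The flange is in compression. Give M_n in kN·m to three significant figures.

Tension: T = A_s f_y = 1130 × 415 = 468950 N.
Try a within the flange: a = T/(0.85 f'_c b_f) = 468950/(0.85 × 34.4 × 1710) = 9.38 mm.
Since a = 9.38 ≤ h_f = 130 mm, the stress block lies entirely in the flange; analyse as a rectangular beam of width b_f.
M_n = T(d − a/2) = 468950 × (740 − 4.69) = 344.82 × 10⁶ N·mm.
M_n = 344.82 kN·m.

M_n ≈ 345 kN·m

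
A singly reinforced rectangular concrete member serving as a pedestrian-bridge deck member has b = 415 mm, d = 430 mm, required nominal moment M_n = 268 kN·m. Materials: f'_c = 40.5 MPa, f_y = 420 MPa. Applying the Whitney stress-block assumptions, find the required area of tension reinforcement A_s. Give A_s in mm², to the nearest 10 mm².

A_s ≈ 1570 mm²

With M_n = 0.85 f'_c a b (d − a/2), solve the quadratic for a:
a = d − √(d² − 2M_n/(0.85 f'_c b)) = 430 − √(430² − 2 × 268×10⁶/(0.85 × 40.5 × 415)) = 46.10 mm.
A_s = 0.85 f'_c a b / f_y = 0.85 × 40.5 × 46.10 × 415 / 420 = 1568.1 mm².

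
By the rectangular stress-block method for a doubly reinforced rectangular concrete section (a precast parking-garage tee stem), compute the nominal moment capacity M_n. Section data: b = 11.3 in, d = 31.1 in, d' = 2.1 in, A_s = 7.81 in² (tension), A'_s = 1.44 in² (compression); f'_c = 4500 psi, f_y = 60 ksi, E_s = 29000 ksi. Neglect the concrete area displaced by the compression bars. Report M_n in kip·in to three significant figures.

Assume both steels yield.
a = (A_s − A'_s) f_y/(0.85 f'_c b) = (7.81 − 1.44) × 60/(0.85 × 4.5 × 11.3) = 8.843 in.
c = a/β₁ = 8.843/0.825 = 10.719 in; ε'_s = 0.003(c − d')/c = 0.0024 ≥ ε_y = 0.0021, so the compression steel yields.
M_n = (A_s − A'_s) f_y (d − a/2) + A'_s f_y (d − d') = 382.2 × (31.1 − 4.4215) + 86.4 × (31.1 − 2.1) = 10196.5 + 2505.6 = 12702.1 kip·in.

M_n ≈ 12700 kip·in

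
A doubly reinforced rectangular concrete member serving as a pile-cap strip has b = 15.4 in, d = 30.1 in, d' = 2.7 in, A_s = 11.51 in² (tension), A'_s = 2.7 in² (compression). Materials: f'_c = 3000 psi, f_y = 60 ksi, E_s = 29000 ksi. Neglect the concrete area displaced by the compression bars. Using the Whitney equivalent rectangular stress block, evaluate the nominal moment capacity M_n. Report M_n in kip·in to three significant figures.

M_n ≈ 16800 kip·in

Assume both steels yield.
a = (A_s − A'_s) f_y/(0.85 f'_c b) = (11.51 − 2.7) × 60/(0.85 × 3 × 15.4) = 13.461 in.
c = a/β₁ = 13.461/0.85 = 15.836 in; ε'_s = 0.003(c − d')/c = 0.0025 ≥ ε_y = 0.0021, so the compression steel yields.
M_n = (A_s − A'_s) f_y (d − a/2) + A'_s f_y (d − d') = 528.6 × (30.1 − 6.7305) + 162 × (30.1 − 2.7) = 12353.1 + 4438.8 = 16791.9 kip·in.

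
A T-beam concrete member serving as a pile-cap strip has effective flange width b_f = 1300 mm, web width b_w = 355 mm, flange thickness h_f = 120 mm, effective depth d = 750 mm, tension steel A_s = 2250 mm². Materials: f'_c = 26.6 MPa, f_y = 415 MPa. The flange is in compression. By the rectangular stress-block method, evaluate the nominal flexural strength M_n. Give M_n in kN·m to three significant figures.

M_n ≈ 685 kN·m

Tension: T = A_s f_y = 2250 × 415 = 933750 N.
Try a within the flange: a = T/(0.85 f'_c b_f) = 933750/(0.85 × 26.6 × 1300) = 31.77 mm.
Since a = 31.77 ≤ h_f = 120 mm, the stress block lies entirely in the flange; analyse as a rectangular beam of width b_f.
M_n = T(d − a/2) = 933750 × (750 − 15.885) = 685.48 × 10⁶ N·mm.
M_n = 685.48 kN·m.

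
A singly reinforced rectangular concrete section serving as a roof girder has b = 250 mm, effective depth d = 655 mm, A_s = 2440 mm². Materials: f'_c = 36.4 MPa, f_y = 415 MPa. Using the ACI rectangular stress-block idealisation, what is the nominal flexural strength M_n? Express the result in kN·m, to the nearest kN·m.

M_n ≈ 597 kN·m

T = A_s f_y = 2440 × 415 = 1012600 N = 1012.6 kN.
From C = T: a = T/(0.85 f'_c b) = 1012600/(0.85 × 36.4 × 250) = 130.91 mm.
M_n = T(d − a/2) = 1012.6 kN × (655 − 65.455) mm = 596.97 kN·m.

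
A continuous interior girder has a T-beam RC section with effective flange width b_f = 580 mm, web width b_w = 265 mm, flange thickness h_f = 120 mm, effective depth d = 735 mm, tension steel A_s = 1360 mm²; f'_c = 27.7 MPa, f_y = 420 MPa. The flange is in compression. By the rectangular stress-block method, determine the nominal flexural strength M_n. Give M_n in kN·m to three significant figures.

Tension: T = A_s f_y = 1360 × 420 = 571200 N.
Try a within the flange: a = T/(0.85 f'_c b_f) = 571200/(0.85 × 27.7 × 580) = 41.83 mm.
Since a = 41.83 ≤ h_f = 120 mm, the stress block lies entirely in the flange; analyse as a rectangular beam of width b_f.
M_n = T(d − a/2) = 571200 × (735 − 20.915) = 407.89 × 10⁶ N·mm.
M_n = 407.89 kN·m.

M_n ≈ 408 kN·m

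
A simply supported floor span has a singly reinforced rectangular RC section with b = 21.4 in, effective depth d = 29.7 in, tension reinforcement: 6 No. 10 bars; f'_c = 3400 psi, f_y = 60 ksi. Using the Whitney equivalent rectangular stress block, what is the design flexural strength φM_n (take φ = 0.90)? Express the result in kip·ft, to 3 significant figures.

A_s = 6 × 1.27 = 7.62 in².
T = A_s f_y = 7.62 × 60 = 457.2 kips.
a = T/(0.85 f'_c b) = 457.2/(0.85 × 3.4 × 21.4) = 7.393 in.
M_n = T(d − a/2) = 457.2 × (29.7 − 3.6965) = 11888.8 kip·in = 11888.8/12 = 990.73 kip·ft.
φM_n = 0.90 × 990.73 = 891.66 kip·ft.

φM_n ≈ 892 kip·ft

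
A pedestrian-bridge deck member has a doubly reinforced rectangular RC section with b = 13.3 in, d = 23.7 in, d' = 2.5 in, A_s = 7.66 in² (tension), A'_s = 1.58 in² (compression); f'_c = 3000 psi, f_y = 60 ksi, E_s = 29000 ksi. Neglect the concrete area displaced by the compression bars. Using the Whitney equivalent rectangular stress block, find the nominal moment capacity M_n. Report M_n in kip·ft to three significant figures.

Assume both steels yield.
a = (A_s − A'_s) f_y/(0.85 f'_c b) = (7.66 − 1.58) × 60/(0.85 × 3 × 13.3) = 10.756 in.
c = a/β₁ = 10.756/0.85 = 12.654 in; ε'_s = 0.003(c − d')/c = 0.0024 ≥ ε_y = 0.0021, so the compression steel yields.
M_n = (A_s − A'_s) f_y (d − a/2) + A'_s f_y (d − d') = 364.8 × (23.7 − 5.378) + 94.8 × (23.7 − 2.5) = 6683.9 + 2009.8 = 8693.7 kip·in = 8693.7/12 = 724.48 kip·ft.

M_n ≈ 724 kip·ft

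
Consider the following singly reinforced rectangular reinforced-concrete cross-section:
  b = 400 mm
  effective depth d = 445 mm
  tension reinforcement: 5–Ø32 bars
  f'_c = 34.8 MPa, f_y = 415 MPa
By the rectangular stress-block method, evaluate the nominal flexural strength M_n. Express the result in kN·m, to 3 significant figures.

M_n ≈ 625 kN·m

A_s = 5 × 804 = 4020 mm².
T = A_s f_y = 4020 × 415 = 1668300 N = 1668.3 kN.
From C = T: a = T/(0.85 f'_c b) = 1668300/(0.85 × 34.8 × 400) = 141.00 mm.
M_n = T(d − a/2) = 1668.3 kN × (445 − 70.5) mm = 624.78 kN·m.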